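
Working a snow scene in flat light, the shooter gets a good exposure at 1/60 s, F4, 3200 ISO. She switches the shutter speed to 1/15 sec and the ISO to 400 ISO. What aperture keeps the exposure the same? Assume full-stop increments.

f/2.8

Shutter speed: 1/60 → 1/30 → 1/15 — 2 stops slower (brighter).
ISO: 3200 → 1600 → 800 → 400 — 3 stops lower (darker).
Net change so far: 1 stop darker. Offset with the aperture: f/4 → f/2.8.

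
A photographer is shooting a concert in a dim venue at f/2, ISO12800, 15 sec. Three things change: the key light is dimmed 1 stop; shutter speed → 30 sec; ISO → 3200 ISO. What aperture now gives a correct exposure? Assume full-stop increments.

Scene light: 1 stop darker.
Shutter speed: 15 → 30 — 1 stop longer (brighter).
ISO: 12800 → 6400 → 3200 — 2 stops lower (darker).
Net so far: 2 stops darker. Aperture: f/2 → f/1.4 → f/1.0.

f/1.0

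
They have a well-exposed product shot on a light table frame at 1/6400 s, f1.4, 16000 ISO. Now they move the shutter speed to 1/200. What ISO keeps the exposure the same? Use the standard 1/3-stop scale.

Shutter speed: 1/6400 → 1/5000 → 1/4000 → 1/3200 → 1/2500 → 1/2000 → 1/1600 → 1/1250 → 1/1000 → 1/800 → 1/640 → 1/500 → 1/400 → 1/320 → 1/250 → 1/200 — 5 stops slower (brighter).
Need 5 stops darker from the ISO: 16000 → 12800 → 10000 → 8000 → 6400 → 5000 → 4000 → 3200 → 2500 → 2000 → 1600 → 1250 → 1000 → 800 → 640 → 500.

ISO 500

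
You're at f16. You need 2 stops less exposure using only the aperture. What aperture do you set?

Aperture: f/16 → f/22 → f/32 — 2 stops stopped down (darker).

f/32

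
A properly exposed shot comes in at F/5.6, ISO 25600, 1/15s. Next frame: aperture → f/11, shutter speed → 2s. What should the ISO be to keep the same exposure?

Aperture: f/5.6 → f/8 → f/11 — 2 stops stopped down (darker).
Shutter speed: 1/15 → 1/8 → 1/4 → 1/2 → 1 → 2 — 5 stops longer (brighter).
Net change so far: 3 stops brighter. Offset with the ISO: 25600 → 12800 → 6400 → 3200.

ISO 3200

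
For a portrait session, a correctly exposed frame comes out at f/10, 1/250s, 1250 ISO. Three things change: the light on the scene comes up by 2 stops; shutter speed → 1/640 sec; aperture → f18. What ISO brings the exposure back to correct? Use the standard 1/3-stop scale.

ISO 2500

Scene light: 2 stops brighter.
Shutter speed: 1/250 → 1/320 → 1/400 → 1/500 → 1/640 — 1 1/3 stops shorter (darker).
Aperture: f/10 → f/11 → f/13 → f/14 → f/16 → f/18 — 1 2/3 stops narrower (darker).
Net so far: 1 stop darker. ISO: 1250 → 1600 → 2000 → 2500.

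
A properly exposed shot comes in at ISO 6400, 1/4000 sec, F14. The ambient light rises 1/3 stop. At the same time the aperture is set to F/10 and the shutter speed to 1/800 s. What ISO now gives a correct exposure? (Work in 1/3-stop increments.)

Scene light: 1/3 stop brighter.
Aperture: f/14 → f/13 → f/11 → f/10 — 1 stop wider (brighter).
Shutter speed: 1/4000 → 1/3200 → 1/2500 → 1/2000 → 1/1600 → 1/1250 → 1/1000 → 1/800 — 2 1/3 stops longer (brighter).
Net so far: 3 2/3 stops brighter. ISO: 6400 → 5000 → 4000 → 3200 → 2500 → 2000 → 1600 → 1250 → 1000 → 800 → 640 → 500.

ISO 500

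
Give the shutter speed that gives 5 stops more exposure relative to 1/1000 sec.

1/30s

Shutter speed: 1/1000 → 1/500 → 1/250 → 1/125 → 1/60 → 1/30 — 5 stops longer (brighter).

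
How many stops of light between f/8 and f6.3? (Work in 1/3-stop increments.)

2/3 stop

f/8 → f/7.1 → f/6.3 — count the steps: 2 third-stops = 2/3 stop.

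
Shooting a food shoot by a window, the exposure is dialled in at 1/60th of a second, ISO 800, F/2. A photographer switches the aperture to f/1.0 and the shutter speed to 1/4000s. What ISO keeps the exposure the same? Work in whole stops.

ISO 12800

Aperture: f/2 → f/1.4 → f/1.0 — 2 stops larger aperture (brighter).
Shutter speed: 1/60 → 1/125 → 1/250 → 1/500 → 1/1000 → 1/2000 → 1/4000 — 6 stops shorter (darker).
Net change so far: 4 stops darker. Offset with the ISO: 800 → 1600 → 3200 → 6400 → 12800.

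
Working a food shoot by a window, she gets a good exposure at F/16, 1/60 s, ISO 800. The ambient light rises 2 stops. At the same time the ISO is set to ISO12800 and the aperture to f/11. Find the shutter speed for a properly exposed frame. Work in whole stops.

1/8000s

Scene light: 2 stops brighter.
ISO: 800 → 1600 → 3200 → 6400 → 12800 — 4 stops raised (brighter).
Aperture: f/16 → f/11 — 1 stop opened up (brighter).
Net so far: 7 stops brighter. Shutter speed: 1/60 → 1/125 → 1/250 → 1/500 → 1/1000 → 1/2000 → 1/4000 → 1/8000.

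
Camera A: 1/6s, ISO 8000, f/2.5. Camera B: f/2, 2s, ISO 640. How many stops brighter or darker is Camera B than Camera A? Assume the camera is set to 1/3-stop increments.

Aperture: f/2.5 → f/2.2 → f/2 — 2/3 stop opened up (brighter).
Shutter speed: 1/6 → 1/5 → 1/4 → 0.3 → 0.4 → 0.5 → 0.6 → 0.8 → 1 → 1.3 → 1.6 → 2 — 3 2/3 stops longer (brighter).
ISO: 8000 → 6400 → 5000 → 4000 → 3200 → 2500 → 2000 → 1600 → 1250 → 1000 → 800 → 640 — 3 2/3 stops dropped (darker).
Net: +2/3 +3 2/3 −3 2/3 = +2/3 stops.

2/3 stop brighter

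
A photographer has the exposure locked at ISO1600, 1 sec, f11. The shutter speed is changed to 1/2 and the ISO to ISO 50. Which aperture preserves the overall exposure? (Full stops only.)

Shutter speed: 1 → 1/2 — 1 stop shorter (darker).
ISO: 1600 → 800 → 400 → 200 → 100 → 50 — 5 stops lower (darker).
Net change so far: 6 stops darker. Offset with the aperture: f/11 → f/8 → f/5.6 → f/4 → f/2.8 → f/2 → f/1.4.

f/1.4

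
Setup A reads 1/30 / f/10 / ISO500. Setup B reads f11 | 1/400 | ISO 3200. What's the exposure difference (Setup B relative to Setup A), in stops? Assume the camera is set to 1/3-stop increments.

1 1/3 stops darker

Aperture: f/10 → f/11 — 1/3 stop narrower (darker).
Shutter speed: 1/30 → 1/40 → 1/50 → 1/60 → 1/80 → 1/100 → 1/125 → 1/160 → 1/200 → 1/250 → 1/320 → 1/400 — 3 2/3 stops faster (darker).
ISO: 500 → 640 → 800 → 1000 → 1250 → 1600 → 2000 → 2500 → 3200 — 2 2/3 stops higher (brighter).
Net: −1/3 −3 2/3 +2 2/3 = −1 1/3 stops.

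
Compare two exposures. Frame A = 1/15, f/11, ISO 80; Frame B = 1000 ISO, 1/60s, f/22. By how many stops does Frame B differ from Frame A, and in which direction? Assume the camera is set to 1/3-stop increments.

Aperture: f/11 → f/13 → f/14 → f/16 → f/18 → f/20 → f/22 — 2 stops smaller aperture (darker).
Shutter speed: 1/15 → 1/20 → 1/25 → 1/30 → 1/40 → 1/50 → 1/60 — 2 stops shorter (darker).
ISO: 80 → 100 → 125 → 160 → 200 → 250 → 320 → 400 → 500 → 640 → 800 → 1000 — 3 2/3 stops raised (brighter).
Net: −2 −2 +3 2/3 = −1/3 stops.

1/3 stop darker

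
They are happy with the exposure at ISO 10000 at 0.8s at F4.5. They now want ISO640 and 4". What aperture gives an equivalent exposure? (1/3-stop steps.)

f/2.5

ISO: 10000 → 8000 → 6400 → 5000 → 4000 → 3200 → 2500 → 2000 → 1600 → 1250 → 1000 → 800 → 640 — 4 stops dropped (darker).
Shutter speed: 0.8 → 1 → 1.3 → 1.6 → 2 → 2.5 → 3.2 → 4 — 2 1/3 stops longer (brighter).
Net change so far: 1 2/3 stops darker. Offset with the aperture: f/4.5 → f/4 → f/3.5 → f/3.2 → f/2.8 → f/2.5.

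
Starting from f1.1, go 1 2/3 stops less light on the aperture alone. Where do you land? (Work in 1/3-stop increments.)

f/2

Aperture: f/1.1 → f/1.2 → f/1.4 → f/1.6 → f/1.8 → f/2 — 1 2/3 stops narrower (darker).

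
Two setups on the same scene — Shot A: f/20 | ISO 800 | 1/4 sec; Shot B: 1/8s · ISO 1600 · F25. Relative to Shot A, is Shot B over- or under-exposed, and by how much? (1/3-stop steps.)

Aperture: f/20 → f/22 → f/25 — 2/3 stop stopped down (darker).
Shutter speed: 1/4 → 1/5 → 1/6 → 1/8 — 1 stop faster (darker).
ISO: 800 → 1000 → 1250 → 1600 — 1 stop raised (brighter).
Net: −2/3 −1 +1 = −2/3 stops.

2/3 stop darker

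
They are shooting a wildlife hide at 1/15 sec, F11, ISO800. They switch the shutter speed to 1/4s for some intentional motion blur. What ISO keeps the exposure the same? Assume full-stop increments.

Shutter speed: 1/15 → 1/8 → 1/4 — 2 stops slower (brighter).
Need 2 stops darker from the ISO: 800 → 400 → 200.

ISO 200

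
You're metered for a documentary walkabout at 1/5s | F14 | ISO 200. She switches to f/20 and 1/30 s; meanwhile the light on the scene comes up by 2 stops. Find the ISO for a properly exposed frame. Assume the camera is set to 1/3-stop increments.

Scene light: 2 stops brighter.
Aperture: f/14 → f/16 → f/18 → f/20 — 1 stop smaller aperture (darker).
Shutter speed: 1/5 → 1/6 → 1/8 → 1/10 → 1/13 → 1/15 → 1/20 → 1/25 → 1/30 — 2 2/3 stops shorter (darker).
Net so far: 1 2/3 stops darker. ISO: 200 → 250 → 320 → 400 → 500 → 640.

ISO 640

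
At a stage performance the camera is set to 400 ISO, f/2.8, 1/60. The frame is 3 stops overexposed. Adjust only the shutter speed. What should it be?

Overexposed by 3 stops → need 3 stops darker.
Shutter speed: 1/60 → 1/125 → 1/250 → 1/500.

1/500s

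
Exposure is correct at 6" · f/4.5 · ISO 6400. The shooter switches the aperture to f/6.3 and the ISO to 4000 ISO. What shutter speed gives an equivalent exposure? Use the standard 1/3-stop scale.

Aperture: f/4.5 → f/5 → f/5.6 → f/6.3 — 1 stop stopped down (darker).
ISO: 6400 → 5000 → 4000 — 2/3 stop lower (darker).
Net change so far: 1 2/3 stops darker. Offset with the shutter speed: 6 → 8 → 10 → 13 → 15 → 20.

20 s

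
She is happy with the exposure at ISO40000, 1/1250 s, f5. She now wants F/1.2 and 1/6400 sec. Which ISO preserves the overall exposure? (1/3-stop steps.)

ISO 12800

Aperture: f/5 → f/4.5 → f/4 → f/3.5 → f/3.2 → f/2.8 → f/2.5 → f/2.2 → f/2 → f/1.8 → f/1.6 → f/1.4 → f/1.2 — 4 stops larger aperture (brighter).
Shutter speed: 1/1250 → 1/1600 → 1/2000 → 1/2500 → 1/3200 → 1/4000 → 1/5000 → 1/6400 — 2 1/3 stops shorter (darker).
Net change so far: 1 2/3 stops brighter. Offset with the ISO: 40000 → 32000 → 25600 → 20000 → 16000 → 12800.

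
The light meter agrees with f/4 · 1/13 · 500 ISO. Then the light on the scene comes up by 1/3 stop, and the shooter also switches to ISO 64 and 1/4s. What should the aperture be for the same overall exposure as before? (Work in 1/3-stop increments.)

Scene light: 1/3 stop brighter.
ISO: 500 → 400 → 320 → 250 → 200 → 160 → 125 → 100 → 80 → 64 — 3 stops dropped (darker).
Shutter speed: 1/13 → 1/10 → 1/8 → 1/6 → 1/5 → 1/4 — 1 2/3 stops slower (brighter).
Net so far: 1 stop darker. Aperture: f/4 → f/3.5 → f/3.2 → f/2.8.

f/2.8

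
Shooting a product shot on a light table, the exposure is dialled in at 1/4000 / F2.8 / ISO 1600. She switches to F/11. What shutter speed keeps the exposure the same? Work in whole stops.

1/250s

Aperture: f/2.8 → f/4 → f/5.6 → f/8 → f/11 — 4 stops smaller aperture (darker).
Need 4 stops brighter from the shutter speed: 1/4000 → 1/2000 → 1/1000 → 1/500 → 1/250.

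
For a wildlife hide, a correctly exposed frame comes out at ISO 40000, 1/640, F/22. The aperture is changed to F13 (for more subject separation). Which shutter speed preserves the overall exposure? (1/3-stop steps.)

1/2000s

Aperture: f/22 → f/20 → f/18 → f/16 → f/14 → f/13 — 1 2/3 stops wider (brighter).
Need 1 2/3 stops darker from the shutter speed: 1/640 → 1/800 → 1/1000 → 1/1250 → 1/1600 → 1/2000.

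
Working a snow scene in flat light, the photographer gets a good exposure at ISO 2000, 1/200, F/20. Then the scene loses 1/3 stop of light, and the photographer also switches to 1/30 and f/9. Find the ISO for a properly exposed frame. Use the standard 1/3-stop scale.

ISO 80

Scene light: 1/3 stop darker.
Shutter speed: 1/200 → 1/160 → 1/125 → 1/100 → 1/80 → 1/60 → 1/50 → 1/40 → 1/30 — 2 2/3 stops slower (brighter).
Aperture: f/20 → f/18 → f/16 → f/14 → f/13 → f/11 → f/10 → f/9 — 2 1/3 stops wider (brighter).
Net so far: 4 2/3 stops brighter. ISO: 2000 → 1600 → 1250 → 1000 → 800 → 640 → 500 → 400 → 320 → 250 → 200 → 160 → 125 → 100 → 80.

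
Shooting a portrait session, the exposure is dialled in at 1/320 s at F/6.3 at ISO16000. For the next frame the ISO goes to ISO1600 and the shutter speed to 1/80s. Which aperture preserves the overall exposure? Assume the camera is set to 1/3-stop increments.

f/4

ISO: 16000 → 12800 → 10000 → 8000 → 6400 → 5000 → 4000 → 3200 → 2500 → 2000 → 1600 — 3 1/3 stops lower (darker).
Shutter speed: 1/320 → 1/250 → 1/200 → 1/160 → 1/125 → 1/100 → 1/80 — 2 stops slower (brighter).
Net change so far: 1 1/3 stops darker. Offset with the aperture: f/6.3 → f/5.6 → f/5 → f/4.5 → f/4.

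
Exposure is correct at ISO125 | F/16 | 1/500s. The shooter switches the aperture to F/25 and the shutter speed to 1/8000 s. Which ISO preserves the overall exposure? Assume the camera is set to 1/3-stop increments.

ISO 5000

Aperture: f/16 → f/18 → f/20 → f/22 → f/25 — 1 1/3 stops smaller aperture (darker).
Shutter speed: 1/500 → 1/640 → 1/800 → 1/1000 → 1/1250 → 1/1600 → 1/2000 → 1/2500 → 1/3200 → 1/4000 → 1/5000 → 1/6400 → 1/8000 — 4 stops faster (darker).
Net change so far: 5 1/3 stops darker. Offset with the ISO: 125 → 160 → 200 → 250 → 320 → 400 → 500 → 640 → 800 → 1000 → 1250 → 1600 → 2000 → 2500 → 3200 → 4000 → 5000.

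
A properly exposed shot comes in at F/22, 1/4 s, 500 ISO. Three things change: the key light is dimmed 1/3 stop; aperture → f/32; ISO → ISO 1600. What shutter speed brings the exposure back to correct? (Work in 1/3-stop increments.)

Scene light: 1/3 stop darker.
Aperture: f/22 → f/25 → f/29 → f/32 — 1 stop narrower (darker).
ISO: 500 → 640 → 800 → 1000 → 1250 → 1600 — 1 2/3 stops higher (brighter).
Net so far: 1/3 stop brighter. Shutter speed: 1/4 → 1/5.

1/5s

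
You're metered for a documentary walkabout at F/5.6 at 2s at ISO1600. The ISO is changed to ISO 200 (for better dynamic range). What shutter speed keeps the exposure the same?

15 s

ISO: 1600 → 800 → 400 → 200 — 3 stops lower (darker).
Need 3 stops brighter from the shutter speed: 2 → 4 → 8 → 15.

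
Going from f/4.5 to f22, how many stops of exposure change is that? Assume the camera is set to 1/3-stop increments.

4 2/3 stops

f/4.5 → f/5 → f/5.6 → f/6.3 → f/7.1 → f/8 → f/9 → f/10 → f/11 → f/13 → f/14 → f/16 → f/18 → f/20 → f/22 — count the steps: 14 third-stops = 4 2/3 stops.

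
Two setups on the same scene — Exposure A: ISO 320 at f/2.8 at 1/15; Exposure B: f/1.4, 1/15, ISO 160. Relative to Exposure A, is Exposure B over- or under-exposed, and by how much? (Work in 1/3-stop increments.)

Aperture: f/2.8 → f/2.5 → f/2.2 → f/2 → f/1.8 → f/1.6 → f/1.4 — 2 stops larger aperture (brighter).
Shutter speed: unchanged.
ISO: 320 → 250 → 200 → 160 — 1 stop dropped (darker).
Net: +2 −1 = +1 stop.

1 stop brighter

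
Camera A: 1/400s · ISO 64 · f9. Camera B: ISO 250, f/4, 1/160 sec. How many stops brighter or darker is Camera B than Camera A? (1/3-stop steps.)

Aperture: f/9 → f/8 → f/7.1 → f/6.3 → f/5.6 → f/5 → f/4.5 → f/4 — 2 1/3 stops wider (brighter).
Shutter speed: 1/400 → 1/320 → 1/250 → 1/200 → 1/160 — 1 1/3 stops slower (brighter).
ISO: 64 → 80 → 100 → 125 → 160 → 200 → 250 — 2 stops raised (brighter).
Net: +2 1/3 +1 1/3 +2 = +5 2/3 stops.

5 2/3 stops brighter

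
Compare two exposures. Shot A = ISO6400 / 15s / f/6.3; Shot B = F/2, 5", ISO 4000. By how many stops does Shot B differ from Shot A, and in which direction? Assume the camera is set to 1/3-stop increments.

1 stop brighter

Aperture: f/6.3 → f/5.6 → f/5 → f/4.5 → f/4 → f/3.5 → f/3.2 → f/2.8 → f/2.5 → f/2.2 → f/2 — 3 1/3 stops opened up (brighter).
Shutter speed: 15 → 13 → 10 → 8 → 6 → 5 — 1 2/3 stops shorter (darker).
ISO: 6400 → 5000 → 4000 — 2/3 stop lower (darker).
Net: +3 1/3 −1 2/3 −2/3 = +1 stop.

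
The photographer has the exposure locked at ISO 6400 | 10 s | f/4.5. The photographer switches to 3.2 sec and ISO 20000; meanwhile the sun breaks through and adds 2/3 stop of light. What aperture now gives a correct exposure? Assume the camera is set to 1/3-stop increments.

f/5.6

Scene light: 2/3 stop brighter.
Shutter speed: 10 → 8 → 6 → 5 → 4 → 3.2 — 1 2/3 stops shorter (darker).
ISO: 6400 → 8000 → 10000 → 12800 → 16000 → 20000 — 1 2/3 stops higher (brighter).
Net so far: 2/3 stop brighter. Aperture: f/4.5 → f/5 → f/5.6.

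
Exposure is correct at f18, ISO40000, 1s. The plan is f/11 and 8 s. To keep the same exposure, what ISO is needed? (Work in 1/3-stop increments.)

ISO 2000

Aperture: f/18 → f/16 → f/14 → f/13 → f/11 — 1 1/3 stops wider (brighter).
Shutter speed: 1 → 1.3 → 1.6 → 2 → 2.5 → 3.2 → 4 → 5 → 6 → 8 — 3 stops longer (brighter).
Net change so far: 4 1/3 stops brighter. Offset with the ISO: 40000 → 32000 → 25600 → 20000 → 16000 → 12800 → 10000 → 8000 → 6400 → 5000 → 4000 → 3200 → 2500 → 2000.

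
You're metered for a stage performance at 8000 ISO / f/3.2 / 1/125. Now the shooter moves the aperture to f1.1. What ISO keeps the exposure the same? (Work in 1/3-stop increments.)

Aperture: f/3.2 → f/2.8 → f/2.5 → f/2.2 → f/2 → f/1.8 → f/1.6 → f/1.4 → f/1.2 → f/1.1 — 3 stops wider (brighter).
Need 3 stops darker from the ISO: 8000 → 6400 → 5000 → 4000 → 3200 → 2500 → 2000 → 1600 → 1250 → 1000.

ISO 1000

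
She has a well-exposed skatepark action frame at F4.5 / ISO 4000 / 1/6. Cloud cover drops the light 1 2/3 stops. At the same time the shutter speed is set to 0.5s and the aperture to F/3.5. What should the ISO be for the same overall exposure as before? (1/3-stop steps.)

Scene light: 1 2/3 stops darker.
Shutter speed: 1/6 → 1/5 → 1/4 → 0.3 → 0.4 → 0.5 — 1 2/3 stops slower (brighter).
Aperture: f/4.5 → f/4 → f/3.5 — 2/3 stop larger aperture (brighter).
Net so far: 2/3 stop brighter. ISO: 4000 → 3200 → 2500.

ISO 2500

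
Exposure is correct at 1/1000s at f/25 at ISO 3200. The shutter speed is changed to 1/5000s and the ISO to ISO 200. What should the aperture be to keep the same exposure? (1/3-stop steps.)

Shutter speed: 1/1000 → 1/1250 → 1/1600 → 1/2000 → 1/2500 → 1/3200 → 1/4000 → 1/5000 — 2 1/3 stops shorter (darker).
ISO: 3200 → 2500 → 2000 → 1600 → 1250 → 1000 → 800 → 640 → 500 → 400 → 320 → 250 → 200 — 4 stops dropped (darker).
Net change so far: 6 1/3 stops darker. Offset with the aperture: f/25 → f/22 → f/20 → f/18 → f/16 → f/14 → f/13 → f/11 → f/10 → f/9 → f/8 → f/7.1 → f/6.3 → f/5.6 → f/5 → f/4.5 → f/4 → f/3.5 → f/3.2 → f/2.8.

f/2.8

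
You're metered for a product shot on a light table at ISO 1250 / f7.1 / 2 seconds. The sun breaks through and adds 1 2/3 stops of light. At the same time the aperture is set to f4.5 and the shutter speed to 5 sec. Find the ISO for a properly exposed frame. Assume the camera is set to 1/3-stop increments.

Scene light: 1 2/3 stops brighter.
Aperture: f/7.1 → f/6.3 → f/5.6 → f/5 → f/4.5 — 1 1/3 stops wider (brighter).
Shutter speed: 2 → 2.5 → 3.2 → 4 → 5 — 1 1/3 stops longer (brighter).
Net so far: 4 1/3 stops brighter. ISO: 1250 → 1000 → 800 → 640 → 500 → 400 → 320 → 250 → 200 → 160 → 125 → 100 → 80 → 64.

ISO 64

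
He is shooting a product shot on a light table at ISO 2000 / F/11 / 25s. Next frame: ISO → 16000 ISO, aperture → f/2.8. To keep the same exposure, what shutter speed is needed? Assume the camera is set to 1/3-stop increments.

ISO: 2000 → 2500 → 3200 → 4000 → 5000 → 6400 → 8000 → 10000 → 12800 → 16000 — 3 stops higher (brighter).
Aperture: f/11 → f/10 → f/9 → f/8 → f/7.1 → f/6.3 → f/5.6 → f/5 → f/4.5 → f/4 → f/3.5 → f/3.2 → f/2.8 — 4 stops larger aperture (brighter).
Net change so far: 7 stops brighter. Offset with the shutter speed: 25 → 20 → 15 → 13 → 10 → 8 → 6 → 5 → 4 → 3.2 → 2.5 → 2 → 1.6 → 1.3 → 1 → 0.8 → 0.6 → 0.5 → 0.4 → 0.3 → 1/4 → 1/5.

1/5s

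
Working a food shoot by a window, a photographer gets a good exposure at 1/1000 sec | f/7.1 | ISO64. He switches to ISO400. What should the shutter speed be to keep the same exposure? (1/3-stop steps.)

1/6400s

ISO: 64 → 80 → 100 → 125 → 160 → 200 → 250 → 320 → 400 — 2 2/3 stops raised (brighter).
Need 2 2/3 stops darker from the shutter speed: 1/1000 → 1/1250 → 1/1600 → 1/2000 → 1/2500 → 1/3200 → 1/4000 → 1/5000 → 1/6400.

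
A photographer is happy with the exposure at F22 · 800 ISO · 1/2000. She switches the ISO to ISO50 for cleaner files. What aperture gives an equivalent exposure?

f/5.6

ISO: 800 → 400 → 200 → 100 → 50 — 4 stops lower (darker).
Need 4 stops brighter from the aperture: f/22 → f/16 → f/11 → f/8 → f/5.6.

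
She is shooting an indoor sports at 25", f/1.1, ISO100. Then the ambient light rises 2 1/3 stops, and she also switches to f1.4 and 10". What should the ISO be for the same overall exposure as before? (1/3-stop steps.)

ISO 80

Scene light: 2 1/3 stops brighter.
Aperture: f/1.1 → f/1.2 → f/1.4 — 2/3 stop smaller aperture (darker).
Shutter speed: 25 → 20 → 15 → 13 → 10 — 1 1/3 stops shorter (darker).
Net so far: 1/3 stop brighter. ISO: 100 → 80.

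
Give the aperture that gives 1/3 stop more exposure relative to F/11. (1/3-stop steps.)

Aperture: f/11 → f/10 — 1/3 stop wider (brighter).

f/10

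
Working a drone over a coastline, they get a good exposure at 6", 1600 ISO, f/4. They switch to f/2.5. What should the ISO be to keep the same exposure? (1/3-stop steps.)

ISO 640

Aperture: f/4 → f/3.5 → f/3.2 → f/2.8 → f/2.5 — 1 1/3 stops wider (brighter).
Need 1 1/3 stops darker from the ISO: 1600 → 1250 → 1000 → 800 → 640.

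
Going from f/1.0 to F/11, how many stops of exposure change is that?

7 stops

f/1.0 → f/1.4 → f/2 → f/2.8 → f/4 → f/5.6 → f/8 → f/11 — count the steps: 7 stops.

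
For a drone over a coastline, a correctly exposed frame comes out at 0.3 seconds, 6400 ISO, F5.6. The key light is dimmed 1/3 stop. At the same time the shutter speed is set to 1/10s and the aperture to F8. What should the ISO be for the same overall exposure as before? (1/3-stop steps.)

Scene light: 1/3 stop darker.
Shutter speed: 0.3 → 1/4 → 1/5 → 1/6 → 1/8 → 1/10 — 1 2/3 stops shorter (darker).
Aperture: f/5.6 → f/6.3 → f/7.1 → f/8 — 1 stop narrower (darker).
Net so far: 3 stops darker. ISO: 6400 → 8000 → 10000 → 12800 → 16000 → 20000 → 25600 → 32000 → 40000 → 51200.

ISO 51200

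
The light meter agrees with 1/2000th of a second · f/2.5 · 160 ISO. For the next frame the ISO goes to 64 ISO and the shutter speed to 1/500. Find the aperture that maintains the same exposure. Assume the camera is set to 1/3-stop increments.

ISO: 160 → 125 → 100 → 80 → 64 — 1 1/3 stops dropped (darker).
Shutter speed: 1/2000 → 1/1600 → 1/1250 → 1/1000 → 1/800 → 1/640 → 1/500 — 2 stops longer (brighter).
Net change so far: 2/3 stop brighter. Offset with the aperture: f/2.5 → f/2.8 → f/3.2.

f/3.2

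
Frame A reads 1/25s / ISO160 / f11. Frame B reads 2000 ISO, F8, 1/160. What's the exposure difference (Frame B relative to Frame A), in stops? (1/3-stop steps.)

2 stops brighter

Aperture: f/11 → f/10 → f/9 → f/8 — 1 stop opened up (brighter).
Shutter speed: 1/25 → 1/30 → 1/40 → 1/50 → 1/60 → 1/80 → 1/100 → 1/125 → 1/160 — 2 2/3 stops faster (darker).
ISO: 160 → 200 → 250 → 320 → 400 → 500 → 640 → 800 → 1000 → 1250 → 1600 → 2000 — 3 2/3 stops higher (brighter).
Net: +1 −2 2/3 +3 2/3 = +2 stops.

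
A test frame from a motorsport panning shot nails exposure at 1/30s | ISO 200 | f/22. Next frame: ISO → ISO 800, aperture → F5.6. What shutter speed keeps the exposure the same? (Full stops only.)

ISO: 200 → 400 → 800 — 2 stops raised (brighter).
Aperture: f/22 → f/16 → f/11 → f/8 → f/5.6 — 4 stops opened up (brighter).
Net change so far: 6 stops brighter. Offset with the shutter speed: 1/30 → 1/60 → 1/125 → 1/250 → 1/500 → 1/1000 → 1/2000.

1/2000s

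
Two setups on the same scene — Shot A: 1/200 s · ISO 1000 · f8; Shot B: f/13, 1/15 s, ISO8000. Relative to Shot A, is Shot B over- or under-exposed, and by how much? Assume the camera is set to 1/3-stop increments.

Aperture: f/8 → f/9 → f/10 → f/11 → f/13 — 1 1/3 stops stopped down (darker).
Shutter speed: 1/200 → 1/160 → 1/125 → 1/100 → 1/80 → 1/60 → 1/50 → 1/40 → 1/30 → 1/25 → 1/20 → 1/15 — 3 2/3 stops slower (brighter).
ISO: 1000 → 1250 → 1600 → 2000 → 2500 → 3200 → 4000 → 5000 → 6400 → 8000 — 3 stops higher (brighter).
Net: −1 1/3 +3 2/3 +3 = +5 1/3 stops.

5 1/3 stops brighter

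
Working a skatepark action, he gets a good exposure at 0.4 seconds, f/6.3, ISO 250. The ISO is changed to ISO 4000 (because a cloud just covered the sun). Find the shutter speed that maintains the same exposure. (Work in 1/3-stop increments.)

1/40s

ISO: 250 → 320 → 400 → 500 → 640 → 800 → 1000 → 1250 → 1600 → 2000 → 2500 → 3200 → 4000 — 4 stops higher (brighter).
Need 4 stops darker from the shutter speed: 0.4 → 0.3 → 1/4 → 1/5 → 1/6 → 1/8 → 1/10 → 1/13 → 1/15 → 1/20 → 1/25 → 1/30 → 1/40.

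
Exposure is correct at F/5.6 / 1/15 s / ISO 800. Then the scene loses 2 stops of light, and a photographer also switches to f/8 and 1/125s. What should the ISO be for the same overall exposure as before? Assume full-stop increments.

Scene light: 2 stops darker.
Aperture: f/5.6 → f/8 — 1 stop narrower (darker).
Shutter speed: 1/15 → 1/30 → 1/60 → 1/125 — 3 stops faster (darker).
Net so far: 6 stops darker. ISO: 800 → 1600 → 3200 → 6400 → 12800 → 25600 → 51200.

ISO 51200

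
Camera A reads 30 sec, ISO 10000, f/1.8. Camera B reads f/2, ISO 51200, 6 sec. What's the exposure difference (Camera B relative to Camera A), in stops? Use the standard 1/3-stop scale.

1/3 stop darker

Aperture: f/1.8 → f/2 — 1/3 stop narrower (darker).
Shutter speed: 30 → 25 → 20 → 15 → 13 → 10 → 8 → 6 — 2 1/3 stops shorter (darker).
ISO: 10000 → 12800 → 16000 → 20000 → 25600 → 32000 → 40000 → 51200 — 2 1/3 stops raised (brighter).
Net: −1/3 −2 1/3 +2 1/3 = −1/3 stops.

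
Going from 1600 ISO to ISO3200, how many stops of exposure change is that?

1600 → 3200 — count the steps: 1 stop.

1 stop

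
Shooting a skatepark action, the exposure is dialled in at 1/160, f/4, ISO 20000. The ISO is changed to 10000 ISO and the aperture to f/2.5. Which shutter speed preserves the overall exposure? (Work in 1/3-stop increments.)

1/200s

ISO: 20000 → 16000 → 12800 → 10000 — 1 stop lower (darker).
Aperture: f/4 → f/3.5 → f/3.2 → f/2.8 → f/2.5 — 1 1/3 stops opened up (brighter).
Net change so far: 1/3 stop brighter. Offset with the shutter speed: 1/160 → 1/200.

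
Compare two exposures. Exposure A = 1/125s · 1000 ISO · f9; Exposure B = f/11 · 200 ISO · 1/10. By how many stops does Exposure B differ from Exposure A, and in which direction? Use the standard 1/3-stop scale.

Aperture: f/9 → f/10 → f/11 — 2/3 stop narrower (darker).
Shutter speed: 1/125 → 1/100 → 1/80 → 1/60 → 1/50 → 1/40 → 1/30 → 1/25 → 1/20 → 1/15 → 1/13 → 1/10 — 3 2/3 stops longer (brighter).
ISO: 1000 → 800 → 640 → 500 → 400 → 320 → 250 → 200 — 2 1/3 stops dropped (darker).
Net: −2/3 +3 2/3 −2 1/3 = +2/3 stops.

2/3 stop brighter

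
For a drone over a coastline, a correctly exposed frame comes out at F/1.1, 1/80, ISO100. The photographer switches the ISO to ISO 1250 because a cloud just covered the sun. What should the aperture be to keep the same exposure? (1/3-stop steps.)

ISO: 100 → 125 → 160 → 200 → 250 → 320 → 400 → 500 → 640 → 800 → 1000 → 1250 — 3 2/3 stops higher (brighter).
Need 3 2/3 stops darker from the aperture: f/1.1 → f/1.2 → f/1.4 → f/1.6 → f/1.8 → f/2 → f/2.2 → f/2.5 → f/2.8 → f/3.2 → f/3.5 → f/4.

f/4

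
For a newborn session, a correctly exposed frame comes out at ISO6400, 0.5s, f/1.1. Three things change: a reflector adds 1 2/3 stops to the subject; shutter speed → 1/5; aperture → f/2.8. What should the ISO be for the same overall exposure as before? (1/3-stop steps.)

Scene light: 1 2/3 stops brighter.
Shutter speed: 0.5 → 0.4 → 0.3 → 1/4 → 1/5 — 1 1/3 stops faster (darker).
Aperture: f/1.1 → f/1.2 → f/1.4 → f/1.6 → f/1.8 → f/2 → f/2.2 → f/2.5 → f/2.8 — 2 2/3 stops smaller aperture (darker).
Net so far: 2 1/3 stops darker. ISO: 6400 → 8000 → 10000 → 12800 → 16000 → 20000 → 25600 → 32000.

ISO 32000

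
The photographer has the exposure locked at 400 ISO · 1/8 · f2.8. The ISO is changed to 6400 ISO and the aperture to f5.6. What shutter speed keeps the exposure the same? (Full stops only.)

1/30s

ISO: 400 → 800 → 1600 → 3200 → 6400 — 4 stops raised (brighter).
Aperture: f/2.8 → f/4 → f/5.6 — 2 stops smaller aperture (darker).
Net change so far: 2 stops brighter. Offset with the shutter speed: 1/8 → 1/15 → 1/30.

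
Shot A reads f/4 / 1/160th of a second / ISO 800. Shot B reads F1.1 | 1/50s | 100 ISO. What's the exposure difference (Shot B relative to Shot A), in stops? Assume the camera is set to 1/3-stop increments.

2 1/3 stops brighter

Aperture: f/4 → f/3.5 → f/3.2 → f/2.8 → f/2.5 → f/2.2 → f/2 → f/1.8 → f/1.6 → f/1.4 → f/1.2 → f/1.1 — 3 2/3 stops wider (brighter).
Shutter speed: 1/160 → 1/125 → 1/100 → 1/80 → 1/60 → 1/50 — 1 2/3 stops longer (brighter).
ISO: 800 → 640 → 500 → 400 → 320 → 250 → 200 → 160 → 125 → 100 — 3 stops dropped (darker).
Net: +3 2/3 +1 2/3 −3 = +2 1/3 stops.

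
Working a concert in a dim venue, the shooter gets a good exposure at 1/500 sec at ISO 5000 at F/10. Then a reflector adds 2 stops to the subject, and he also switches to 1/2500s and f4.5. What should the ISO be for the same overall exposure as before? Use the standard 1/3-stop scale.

ISO 1250

Scene light: 2 stops brighter.
Shutter speed: 1/500 → 1/640 → 1/800 → 1/1000 → 1/1250 → 1/1600 → 1/2000 → 1/2500 — 2 1/3 stops shorter (darker).
Aperture: f/10 → f/9 → f/8 → f/7.1 → f/6.3 → f/5.6 → f/5 → f/4.5 — 2 1/3 stops larger aperture (brighter).
Net so far: 2 stops brighter. ISO: 5000 → 4000 → 3200 → 2500 → 2000 → 1600 → 1250.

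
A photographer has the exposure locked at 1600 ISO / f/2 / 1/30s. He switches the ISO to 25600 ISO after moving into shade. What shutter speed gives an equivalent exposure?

1/500s

ISO: 1600 → 3200 → 6400 → 12800 → 25600 — 4 stops raised (brighter).
Need 4 stops darker from the shutter speed: 1/30 → 1/60 → 1/125 → 1/250 → 1/500.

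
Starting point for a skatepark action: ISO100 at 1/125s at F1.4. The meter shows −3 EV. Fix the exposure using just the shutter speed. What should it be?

Underexposed by 3 stops → need 3 stops brighter.
Shutter speed: 1/125 → 1/60 → 1/30 → 1/15.

1/15s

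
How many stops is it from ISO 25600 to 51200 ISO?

1 stop

25600 → 51200 — count the steps: 1 stop.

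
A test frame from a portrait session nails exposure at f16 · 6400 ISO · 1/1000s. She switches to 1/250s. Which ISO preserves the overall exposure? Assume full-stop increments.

ISO 1600

Shutter speed: 1/1000 → 1/500 → 1/250 — 2 stops longer (brighter).
Need 2 stops darker from the ISO: 6400 → 3200 → 1600.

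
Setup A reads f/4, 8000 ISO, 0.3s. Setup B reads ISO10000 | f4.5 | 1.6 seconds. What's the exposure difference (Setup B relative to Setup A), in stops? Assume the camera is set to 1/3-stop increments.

Aperture: f/4 → f/4.5 — 1/3 stop narrower (darker).
Shutter speed: 0.3 → 0.4 → 0.5 → 0.6 → 0.8 → 1 → 1.3 → 1.6 — 2 1/3 stops slower (brighter).
ISO: 8000 → 10000 — 1/3 stop higher (brighter).
Net: −1/3 +2 1/3 +1/3 = +2 1/3 stops.

2 1/3 stops brighter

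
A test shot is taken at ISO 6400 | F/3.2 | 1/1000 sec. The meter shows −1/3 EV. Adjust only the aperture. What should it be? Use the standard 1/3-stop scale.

f/2.8

Underexposed by 1/3 stop → need 1/3 stop brighter.
Aperture: f/3.2 → f/2.8.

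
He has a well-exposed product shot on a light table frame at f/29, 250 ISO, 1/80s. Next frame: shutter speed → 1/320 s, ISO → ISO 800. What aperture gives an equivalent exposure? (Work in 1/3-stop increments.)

f/25

Shutter speed: 1/80 → 1/100 → 1/125 → 1/160 → 1/200 → 1/250 → 1/320 — 2 stops shorter (darker).
ISO: 250 → 320 → 400 → 500 → 640 → 800 — 1 2/3 stops raised (brighter).
Net change so far: 1/3 stop darker. Offset with the aperture: f/29 → f/25.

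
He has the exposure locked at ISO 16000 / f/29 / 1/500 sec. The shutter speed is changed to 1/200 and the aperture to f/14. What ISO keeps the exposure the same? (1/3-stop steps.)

Shutter speed: 1/500 → 1/400 → 1/320 → 1/250 → 1/200 — 1 1/3 stops slower (brighter).
Aperture: f/29 → f/25 → f/22 → f/20 → f/18 → f/16 → f/14 — 2 stops wider (brighter).
Net change so far: 3 1/3 stops brighter. Offset with the ISO: 16000 → 12800 → 10000 → 8000 → 6400 → 5000 → 4000 → 3200 → 2500 → 2000 → 1600.

ISO 1600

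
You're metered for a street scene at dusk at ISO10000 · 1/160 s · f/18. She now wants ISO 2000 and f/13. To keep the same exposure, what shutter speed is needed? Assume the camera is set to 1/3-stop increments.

1/60s

ISO: 10000 → 8000 → 6400 → 5000 → 4000 → 3200 → 2500 → 2000 — 2 1/3 stops dropped (darker).
Aperture: f/18 → f/16 → f/14 → f/13 — 1 stop wider (brighter).
Net change so far: 1 1/3 stops darker. Offset with the shutter speed: 1/160 → 1/125 → 1/100 → 1/80 → 1/60.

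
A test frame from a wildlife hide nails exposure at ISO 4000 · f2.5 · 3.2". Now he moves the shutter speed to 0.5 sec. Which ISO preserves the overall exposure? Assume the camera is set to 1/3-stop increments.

Shutter speed: 3.2 → 2.5 → 2 → 1.6 → 1.3 → 1 → 0.8 → 0.6 → 0.5 — 2 2/3 stops faster (darker).
Need 2 2/3 stops brighter from the ISO: 4000 → 5000 → 6400 → 8000 → 10000 → 12800 → 16000 → 20000 → 25600.

ISO 25600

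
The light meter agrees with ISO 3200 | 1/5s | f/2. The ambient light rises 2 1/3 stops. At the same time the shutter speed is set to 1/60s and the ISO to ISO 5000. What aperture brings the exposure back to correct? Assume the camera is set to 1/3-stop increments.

Scene light: 2 1/3 stops brighter.
Shutter speed: 1/5 → 1/6 → 1/8 → 1/10 → 1/13 → 1/15 → 1/20 → 1/25 → 1/30 → 1/40 → 1/50 → 1/60 — 3 2/3 stops faster (darker).
ISO: 3200 → 4000 → 5000 — 2/3 stop raised (brighter).
Net so far: 2/3 stop darker. Aperture: f/2 → f/1.8 → f/1.6.

f/1.6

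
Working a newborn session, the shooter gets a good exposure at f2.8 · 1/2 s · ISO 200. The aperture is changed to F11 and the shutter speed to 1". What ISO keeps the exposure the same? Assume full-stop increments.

ISO 1600

Aperture: f/2.8 → f/4 → f/5.6 → f/8 → f/11 — 4 stops stopped down (darker).
Shutter speed: 1/2 → 1 — 1 stop longer (brighter).
Net change so far: 3 stops darker. Offset with the ISO: 200 → 400 → 800 → 1600.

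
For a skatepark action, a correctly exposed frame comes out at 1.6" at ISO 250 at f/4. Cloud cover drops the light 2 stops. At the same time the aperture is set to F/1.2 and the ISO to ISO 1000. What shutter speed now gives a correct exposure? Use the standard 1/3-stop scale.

Scene light: 2 stops darker.
Aperture: f/4 → f/3.5 → f/3.2 → f/2.8 → f/2.5 → f/2.2 → f/2 → f/1.8 → f/1.6 → f/1.4 → f/1.2 — 3 1/3 stops larger aperture (brighter).
ISO: 250 → 320 → 400 → 500 → 640 → 800 → 1000 — 2 stops raised (brighter).
Net so far: 3 1/3 stops brighter. Shutter speed: 1.6 → 1.3 → 1 → 0.8 → 0.6 → 0.5 → 0.4 → 0.3 → 1/4 → 1/5 → 1/6.

1/6s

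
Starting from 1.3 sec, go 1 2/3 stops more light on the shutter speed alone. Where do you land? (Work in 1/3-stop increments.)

4 s

Shutter speed: 1.3 → 1.6 → 2 → 2.5 → 3.2 → 4 — 1 2/3 stops slower (brighter).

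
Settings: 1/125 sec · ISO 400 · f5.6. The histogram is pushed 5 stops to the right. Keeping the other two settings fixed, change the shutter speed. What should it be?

1/4000s

Overexposed by 5 stops → need 5 stops darker.
Shutter speed: 1/125 → 1/250 → 1/500 → 1/1000 → 1/2000 → 1/4000.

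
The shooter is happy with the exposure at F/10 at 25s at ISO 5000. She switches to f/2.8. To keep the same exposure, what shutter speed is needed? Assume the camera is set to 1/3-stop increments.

Aperture: f/10 → f/9 → f/8 → f/7.1 → f/6.3 → f/5.6 → f/5 → f/4.5 → f/4 → f/3.5 → f/3.2 → f/2.8 — 3 2/3 stops opened up (brighter).
Need 3 2/3 stops darker from the shutter speed: 25 → 20 → 15 → 13 → 10 → 8 → 6 → 5 → 4 → 3.2 → 2.5 → 2.

2 s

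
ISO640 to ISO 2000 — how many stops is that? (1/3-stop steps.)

640 → 800 → 1000 → 1250 → 1600 → 2000 — count the steps: 5 third-stops = 1 2/3 stops.

1 2/3 stops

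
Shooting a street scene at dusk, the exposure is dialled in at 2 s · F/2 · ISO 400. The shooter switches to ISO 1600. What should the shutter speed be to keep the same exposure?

ISO: 400 → 800 → 1600 — 2 stops higher (brighter).
Need 2 stops darker from the shutter speed: 2 → 1 → 1/2.

1/2s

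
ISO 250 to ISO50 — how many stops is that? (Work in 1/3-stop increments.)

250 → 200 → 160 → 125 → 100 → 80 → 64 → 50 — count the steps: 7 third-stops = 2 1/3 stops.

2 1/3 stops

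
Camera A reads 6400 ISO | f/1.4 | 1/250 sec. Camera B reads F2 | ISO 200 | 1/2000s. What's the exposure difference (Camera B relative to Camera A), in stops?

Aperture: f/1.4 → f/2 — 1 stop narrower (darker).
Shutter speed: 1/250 → 1/500 → 1/1000 → 1/2000 — 3 stops shorter (darker).
ISO: 6400 → 3200 → 1600 → 800 → 400 → 200 — 5 stops dropped (darker).
Net: −1 −3 −5 = −9 stops.

9 stops darker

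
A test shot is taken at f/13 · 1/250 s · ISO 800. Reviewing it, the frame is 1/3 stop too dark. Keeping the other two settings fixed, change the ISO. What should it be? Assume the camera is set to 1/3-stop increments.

ISO 1000

Underexposed by 1/3 stop → need 1/3 stop brighter.
ISO: 800 → 1000.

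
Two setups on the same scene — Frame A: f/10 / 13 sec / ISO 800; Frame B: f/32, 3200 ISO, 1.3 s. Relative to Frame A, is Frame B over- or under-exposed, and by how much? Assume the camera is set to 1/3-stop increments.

Aperture: f/10 → f/11 → f/13 → f/14 → f/16 → f/18 → f/20 → f/22 → f/25 → f/29 → f/32 — 3 1/3 stops stopped down (darker).
Shutter speed: 13 → 10 → 8 → 6 → 5 → 4 → 3.2 → 2.5 → 2 → 1.6 → 1.3 — 3 1/3 stops faster (darker).
ISO: 800 → 1000 → 1250 → 1600 → 2000 → 2500 → 3200 — 2 stops raised (brighter).
Net: −3 1/3 −3 1/3 +2 = −4 2/3 stops.

4 2/3 stops darker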